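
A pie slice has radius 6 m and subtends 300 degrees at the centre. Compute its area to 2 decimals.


Shape: circular sector
Radius r = 6 m, Angle = 300 degrees
Formula: A = (angle/360) * pi * r^2
r^2 = 36
Fraction of circle = 300/360
A = (300/360) * pi * 36
A = 30 * pi
A = 94.25
94.25 m^2


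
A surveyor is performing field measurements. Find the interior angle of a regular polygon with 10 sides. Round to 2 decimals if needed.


Shape: regular decagon (10 sides)
Formula: interior angle = (n - 2) * 180 / n
(n - 2) = 8
(n - 2) * 180 = 1440
angle = 1440 / 10
angle = 144
144 degrees


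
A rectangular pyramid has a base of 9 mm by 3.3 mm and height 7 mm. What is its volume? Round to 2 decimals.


Shape: rectangular pyramid
Base: 9 mm x 3.3 mm, Height h = 7 mm
Formula: V = (1/3) * base_area * h
base_area = 9 * 3.3 = 29.7
base_area * h = 29.7 * 7 = 207.9
V = 207.9 / 3
V = 69.3
69.3 mm^3


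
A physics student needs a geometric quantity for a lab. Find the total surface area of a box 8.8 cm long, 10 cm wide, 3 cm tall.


Shape: rectangular prism
l = 8.8 cm, w = 10 cm, h = 3 cm
Formula: SA = 2(lw + lh + wh)
lw = 88, lh = 26.4, wh = 30
lw + lh + wh = 144.4
SA = 2 * 144.4
SA = 288.8
288.8 cm^2


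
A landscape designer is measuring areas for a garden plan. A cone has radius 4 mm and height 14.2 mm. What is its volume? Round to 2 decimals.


Shape: cone
Radius r = 4 mm, Height h = 14.2 mm
Formula: V = (1/3) * pi * r^2 * h
r^2 = 16
pi * r^2 * h = pi * 16 * 14.2 = 227.2 * pi
V = 227.2 * pi / 3
V = 237.92
237.92 mm^3


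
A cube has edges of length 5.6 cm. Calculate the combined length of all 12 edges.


Shape: cube
Side s = 5.6 cm
A cube has 12 edges, all equal.
Formula: total edge length = 12 * s
Total = 12 * 5.6
Total = 67.2
67.2 cm


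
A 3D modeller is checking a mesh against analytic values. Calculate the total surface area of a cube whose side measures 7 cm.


Shape: cube
Side s = 7 cm
A cube has 6 square faces.
Formula: SA = 6 * s^2
s^2 = 49
SA = 6 * 49
SA = 294
294 cm^2


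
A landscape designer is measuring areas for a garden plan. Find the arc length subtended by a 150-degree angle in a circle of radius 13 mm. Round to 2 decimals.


Shape: circular arc
Radius r = 13 mm, Angle = 150 degrees
Formula: L = (angle/360) * 2 * pi * r
2 * pi * r = 26 * pi
L = (150/360) * 26 * pi
L = 10.833333 * pi
L = 34.03
34.03 mm


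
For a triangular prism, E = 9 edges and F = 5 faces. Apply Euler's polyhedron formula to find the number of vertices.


Polyhedron: triangular prism
Euler's formula for convex polyhedra: V - E + F = 2
Given: E = 9 edges and F = 5 faces
Solve for V:
V = 2 + E - F = 2 + 9 - 5 = 6
6 vertices


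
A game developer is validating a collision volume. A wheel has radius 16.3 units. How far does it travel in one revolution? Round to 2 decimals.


Shape: circle
Radius r = 16.3 units
Formula: C = 2 * pi * r
C = 2 * pi * 16.3
C = 32.6 * pi
C = 102.42
102.42 units


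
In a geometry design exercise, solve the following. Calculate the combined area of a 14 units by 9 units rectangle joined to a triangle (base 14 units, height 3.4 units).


Composite shape: rectangle + triangle
Rectangle area = 14 * 9 = 126
Triangle area = 0.5 * 14 * 3.4 = 23.8
Total = 126 + 23.8
Total = 149.8
149.8 units^2


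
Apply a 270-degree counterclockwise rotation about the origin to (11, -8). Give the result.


Transformation: rotation about the origin
Original point: (11, -8)
Rule for 270 deg counterclockwise: (x, y) -> (y, -x)
Apply: (11, -8) -> (-8, -11)
(-8, -11)


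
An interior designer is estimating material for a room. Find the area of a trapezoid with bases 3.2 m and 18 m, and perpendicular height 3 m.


Shape: trapezoid
Parallel sides a = 3.2 m, b = 18 m; Height h = 3 m
Formula: A = (a + b) * h / 2
a + b = 3.2 + 18 = 21.2
A = 21.2 * 3 / 2
A = 63.6 / 2
A = 31.8
31.8 m^2


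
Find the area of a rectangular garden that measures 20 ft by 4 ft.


Shape: rectangle
Length l = 20 ft, Width w = 4 ft
Formula: A = l * w
A = 20 * 4
A = 80
80 ft^2


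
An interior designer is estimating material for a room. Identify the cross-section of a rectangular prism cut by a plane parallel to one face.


Solid: rectangular prism
Cutting plane: parallel to one face
Visualize the intersection of the plane with the solid's surface.
The boundary of the cut region is a rectangle.
rectangle


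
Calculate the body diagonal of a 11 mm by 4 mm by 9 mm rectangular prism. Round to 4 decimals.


Shape: rectangular box (space diagonal)
l = 11 mm, w = 4 mm, h = 9 mm
Visualize: the diagonal of the base, then a right triangle with that diagonal and the height.
Formula: d = sqrt(l^2 + w^2 + h^2)
l^2 + w^2 + h^2 = 121 + 16 + 81 = 218
d = sqrt(218)
d = 14.7648
14.7648 mm


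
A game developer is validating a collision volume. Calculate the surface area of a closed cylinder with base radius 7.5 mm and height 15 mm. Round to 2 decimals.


Shape: closed cylinder
Radius r = 7.5 mm, Height h = 15 mm
Formula: SA = 2*pi*r^2 + 2*pi*r*h = 2*pi*r*(r + h)
r + h = 22.5
2 * r * (r + h) = 2 * 7.5 * 22.5 = 337.5
SA = 337.5 * pi
SA = 1060.29
1060.29 mm^2


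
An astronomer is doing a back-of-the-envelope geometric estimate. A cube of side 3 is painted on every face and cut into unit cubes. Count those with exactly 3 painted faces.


Large cube: 3 x 3 x 3, cut into unit cubes.
Cubes with 3 painted faces are at the corners. A cube always has 8 corners.
Count = 8
8 unit cubes


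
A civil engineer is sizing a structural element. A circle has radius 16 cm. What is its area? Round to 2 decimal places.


Shape: circle
Radius r = 16 cm
Formula: A = pi * r^2
r^2 = 16^2 = 256
A = pi * 256
A = 804.25
804.25 cm^2


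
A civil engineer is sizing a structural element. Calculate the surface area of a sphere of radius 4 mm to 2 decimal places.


Shape: sphere
Radius r = 4 mm
Formula: SA = 4 * pi * r^2
r^2 = 16
SA = 4 * pi * 16
SA = 64 * pi
SA = 201.06
201.06 mm^2


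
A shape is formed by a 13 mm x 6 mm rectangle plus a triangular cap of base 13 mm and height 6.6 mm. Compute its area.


Composite shape: rectangle + triangle
Rectangle area = 13 * 6 = 78
Triangle area = 0.5 * 13 * 6.6 = 42.9
Total = 78 + 42.9
Total = 120.9
120.9 mm^2


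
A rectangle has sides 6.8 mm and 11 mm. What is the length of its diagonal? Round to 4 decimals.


Shape: rectangle (diagonal via Pythagoras)
Sides: 6.8 mm and 11 mm
Formula: d = sqrt(l^2 + w^2)
l^2 = 46.24, w^2 = 121
l^2 + w^2 = 167.24
d = sqrt(167.24)
d = 12.9321
12.9321 mm


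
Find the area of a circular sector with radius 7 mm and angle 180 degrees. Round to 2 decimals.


Shape: circular sector
Radius r = 7 mm, Angle = 180 degrees
Formula: A = (angle/360) * pi * r^2
r^2 = 49
Fraction of circle = 180/360
A = (180/360) * pi * 49
A = 24.5 * pi
A = 76.97
76.97 mm^2


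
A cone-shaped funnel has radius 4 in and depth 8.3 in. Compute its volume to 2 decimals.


Shape: cone
Radius r = 4 in, Height h = 8.3 in
Formula: V = (1/3) * pi * r^2 * h
r^2 = 16
pi * r^2 * h = pi * 16 * 8.3 = 132.8 * pi
V = 132.8 * pi / 3
V = 139.07
139.07 in^3


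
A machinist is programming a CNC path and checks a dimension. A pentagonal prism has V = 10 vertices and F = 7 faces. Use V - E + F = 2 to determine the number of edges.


Polyhedron: pentagonal prism
Euler's formula for convex polyhedra: V - E + F = 2
Given: V = 10 vertices and F = 7 faces
Solve for E:
E = V + F - 2 = 10 + 7 - 2 = 15
15 edges


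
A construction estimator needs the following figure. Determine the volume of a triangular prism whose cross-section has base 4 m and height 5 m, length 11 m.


Shape: triangular prism
Triangle base = 4 m, triangle height = 5 m, prism length L = 11 m
Formula: V = (1/2 * b * h_tri) * L
Cross-section area = 0.5 * 4 * 5 = 10
V = 10 * 11
V = 110
110 m^3


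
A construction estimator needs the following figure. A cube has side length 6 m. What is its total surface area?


Shape: cube
Side s = 6 m
A cube has 6 square faces.
Formula: SA = 6 * s^2
s^2 = 36
SA = 6 * 36
SA = 216
216 m^2


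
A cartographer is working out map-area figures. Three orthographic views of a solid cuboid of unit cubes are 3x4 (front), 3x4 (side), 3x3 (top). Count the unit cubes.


Orthographic views of a solid rectangular block:
Front view 3 x 4 -> length = 3, height = 4
Side view 3 x 4 -> width = 3, height = 4 (consistent)
Top view 3 x 3 -> confirms length = 3, width = 3
The block is 3 x 3 x 4.
Total unit cubes = 3 * 3 * 4 = 36
36 unit cubes


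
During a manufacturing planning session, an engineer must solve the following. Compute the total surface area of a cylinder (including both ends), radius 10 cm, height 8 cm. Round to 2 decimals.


Shape: closed cylinder
Radius r = 10 cm, Height h = 8 cm
Formula: SA = 2*pi*r^2 + 2*pi*r*h = 2*pi*r*(r + h)
r + h = 18
2 * r * (r + h) = 2 * 10 * 18 = 360
SA = 360 * pi
SA = 1130.97
1130.97 cm^2


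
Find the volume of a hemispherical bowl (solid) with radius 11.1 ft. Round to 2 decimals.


Shape: hemisphere (half of a sphere)
Radius r = 11.1 ft
Formula: V = (1/2) * (4/3) * pi * r^3 = (2/3) * pi * r^3
r^3 = 1367.631
(2/3) * 1367.631 = 911.754
V = 911.754 * pi
V = 2864.36
2864.36 ft^3


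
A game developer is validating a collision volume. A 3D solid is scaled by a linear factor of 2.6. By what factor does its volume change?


Linear scale factor k = 2.6
Rule: under a linear scaling by k, volumes scale by k^3.
k^3 = 2.6 * 2.6 * 2.6
k^3 = 6.76 * 2.6
k^3 = 17.576
Volume scales by a factor of 17.576.
17.576 (dimensionless)


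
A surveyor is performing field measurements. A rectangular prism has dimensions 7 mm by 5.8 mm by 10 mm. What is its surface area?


Shape: rectangular prism
l = 7 mm, w = 5.8 mm, h = 10 mm
Formula: SA = 2(lw + lh + wh)
lw = 40.6, lh = 70, wh = 58
lw + lh + wh = 168.6
SA = 2 * 168.6
SA = 337.2
337.2 mm^2


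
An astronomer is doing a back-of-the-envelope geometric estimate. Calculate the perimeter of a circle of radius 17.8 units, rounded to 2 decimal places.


Shape: circle
Radius r = 17.8 units
Formula: C = 2 * pi * r
C = 2 * pi * 17.8
C = 35.6 * pi
C = 111.84
111.84 units


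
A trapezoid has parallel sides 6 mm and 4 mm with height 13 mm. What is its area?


Shape: trapezoid
Parallel sides a = 6 mm, b = 4 mm; Height h = 13 mm
Formula: A = (a + b) * h / 2
a + b = 6 + 4 = 10
A = 10 * 13 / 2
A = 130 / 2
A = 65
65 mm^2


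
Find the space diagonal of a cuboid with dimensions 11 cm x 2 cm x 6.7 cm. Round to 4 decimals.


Shape: rectangular box (space diagonal)
l = 11 cm, w = 2 cm, h = 6.7 cm
Visualize: the diagonal of the base, then a right triangle with that diagonal and the height.
Formula: d = sqrt(l^2 + w^2 + h^2)
l^2 + w^2 + h^2 = 121 + 4 + 44.89 = 169.89
d = sqrt(169.89)
d = 13.0342
13.0342 cm


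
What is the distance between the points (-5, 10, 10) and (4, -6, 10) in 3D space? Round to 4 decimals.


3D distance between two points
P1 = (-5, 10, 10), P2 = (4, -6, 10)
Formula: d = sqrt((x2-x1)^2 + (y2-y1)^2 + (z2-z1)^2)
dx = 4 - -5 = 9
dy = -6 - 10 = -16
dz = 10 - 10 = 0
dx^2 + dy^2 + dz^2 = 81 + 256 + 0 = 337
d = sqrt(337)
d = 18.3576
18.3576 units


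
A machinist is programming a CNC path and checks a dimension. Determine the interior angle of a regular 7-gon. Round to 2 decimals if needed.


Shape: regular heptagon (7 sides)
Formula: interior angle = (n - 2) * 180 / n
(n - 2) = 5
(n - 2) * 180 = 900
angle = 900 / 7
angle = 128.57
128.57 degrees


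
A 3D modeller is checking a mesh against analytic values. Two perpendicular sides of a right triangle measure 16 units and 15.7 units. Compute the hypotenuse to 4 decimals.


Shape: right triangle
Legs a = 16 units, b = 15.7 units
Formula: c = sqrt(a^2 + b^2)
a^2 = 256, b^2 = 246.49
a^2 + b^2 = 502.49
c = sqrt(502.49)
c = 22.4163
22.4163 units


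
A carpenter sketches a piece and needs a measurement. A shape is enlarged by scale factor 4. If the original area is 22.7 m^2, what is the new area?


Linear scale factor k = 4
Original area = 22.7 m^2
Rule: under a linear scaling by k, areas scale by k^2.
k^2 = 4^2 = 16
New area = 22.7 * 16
New area = 363.2
363.2 m^2


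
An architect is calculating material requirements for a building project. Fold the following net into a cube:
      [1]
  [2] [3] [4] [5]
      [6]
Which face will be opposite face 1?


Net: cross layout. Take square 3 as the base (bottom).
Fold the four squares in the horizontal row up around 3: 2 -> left, 4 -> right, 5 wraps to the top.
Fold 1 and 6 up from 3: 1 -> back, 6 -> front.
Opposite pairs are therefore: (1, 6), (2, 4), (3, 5).
Face 1 is opposite face 6.
face 6


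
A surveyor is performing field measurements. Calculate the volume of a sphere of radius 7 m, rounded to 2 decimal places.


Shape: sphere
Radius r = 7 m
Formula: V = (4/3) * pi * r^3
r^3 = 343
(4/3) * 343 = 457.333333
V = 457.333333 * pi
V = 1436.76
1436.76 m^3


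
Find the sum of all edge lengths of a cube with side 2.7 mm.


Shape: cube
Side s = 2.7 mm
A cube has 12 edges, all equal.
Formula: total edge length = 12 * s
Total = 12 * 2.7
Total = 32.4
32.4 mm


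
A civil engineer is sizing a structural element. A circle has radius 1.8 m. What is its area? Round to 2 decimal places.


Shape: circle
Radius r = 1.8 m
Formula: A = pi * r^2
r^2 = 1.8^2 = 3.24
A = pi * 3.24
A = 10.18
10.18 m^2


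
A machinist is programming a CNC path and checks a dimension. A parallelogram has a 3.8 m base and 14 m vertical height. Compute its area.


Shape: parallelogram
Base b = 3.8 m, Height h = 14 m
Formula: A = b * h
A = 3.8 * 14
A = 53.2
53.2 m^2


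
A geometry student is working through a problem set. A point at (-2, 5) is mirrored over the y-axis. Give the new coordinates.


Transformation: reflection
Original point: (-2, 5)
Rule for reflection over the y-axis: (x, y) -> (-x, y)
Apply: (-2, 5) -> (2, 5)
(2, 5)


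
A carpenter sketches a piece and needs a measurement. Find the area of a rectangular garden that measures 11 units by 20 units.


Shape: rectangle
Length l = 11 units, Width w = 20 units
Formula: A = l * w
A = 11 * 20
A = 220
220 units^2


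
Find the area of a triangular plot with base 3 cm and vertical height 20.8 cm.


Shape: triangle
Base b = 3 cm, Height h = 20.8 cm
Formula: A = (1/2) * b * h
A = 0.5 * 3 * 20.8
A = 0.5 * 62.4
A = 31.2
31.2 cm^2


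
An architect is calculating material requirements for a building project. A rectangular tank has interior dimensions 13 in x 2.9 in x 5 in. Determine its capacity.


Shape: rectangular prism
l = 13 in, w = 2.9 in, h = 5 in
Formula: V = l * w * h
V = 13 * 2.9 * 5
V = 37.7 * 5
V = 188.5
188.5 in^3


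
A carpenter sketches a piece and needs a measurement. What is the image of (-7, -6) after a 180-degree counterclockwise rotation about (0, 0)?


Transformation: rotation about the origin
Original point: (-7, -6)
Rule for 180 deg: (x, y) -> (-x, -y)
Apply: (-7, -6) -> (7, 6)
(7, 6)


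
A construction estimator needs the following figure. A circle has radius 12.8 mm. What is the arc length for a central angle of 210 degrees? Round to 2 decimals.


Shape: circular arc
Radius r = 12.8 mm, Angle = 210 degrees
Formula: L = (angle/360) * 2 * pi * r
2 * pi * r = 25.6 * pi
L = (210/360) * 25.6 * pi
L = 14.933333 * pi
L = 46.91
46.91 mm


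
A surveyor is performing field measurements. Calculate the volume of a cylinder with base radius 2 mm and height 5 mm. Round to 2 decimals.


Shape: cylinder
Radius r = 2 mm, Height h = 5 mm
Formula: V = pi * r^2 * h
r^2 = 4
V = pi * 4 * 5
V = 20 * pi
V = 62.83
62.83 mm^3


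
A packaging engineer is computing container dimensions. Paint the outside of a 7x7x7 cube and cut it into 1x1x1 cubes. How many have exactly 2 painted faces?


Large cube: 7 x 7 x 7, cut into unit cubes.
n = 7, so n - 2 = 5
Cubes with 2 painted faces lie along the edges, excluding corners.
A cube has 12 edges; each contributes (n - 2) = 5 such cubes.
Count = 12 * 5 = 60
60 unit cubes


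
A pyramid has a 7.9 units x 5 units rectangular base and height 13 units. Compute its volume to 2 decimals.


Shape: rectangular pyramid
Base: 7.9 units x 5 units, Height h = 13 units
Formula: V = (1/3) * base_area * h
base_area = 7.9 * 5 = 39.5
base_area * h = 39.5 * 13 = 513.5
V = 513.5 / 3
V = 171.17
171.17 units^3


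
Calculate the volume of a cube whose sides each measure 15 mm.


Shape: cube
Side s = 15 mm
Formula: V = s^3
V = 15 * 15 * 15
V = 225 * 15
V = 3375
3375 mm^3


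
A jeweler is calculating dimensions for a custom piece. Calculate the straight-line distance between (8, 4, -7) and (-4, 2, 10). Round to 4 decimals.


3D distance between two points
P1 = (8, 4, -7), P2 = (-4, 2, 10)
Formula: d = sqrt((x2-x1)^2 + (y2-y1)^2 + (z2-z1)^2)
dx = -4 - 8 = -12
dy = 2 - 4 = -2
dz = 10 - -7 = 17
dx^2 + dy^2 + dz^2 = 144 + 4 + 289 = 437
d = sqrt(437)
d = 20.9045
20.9045 units


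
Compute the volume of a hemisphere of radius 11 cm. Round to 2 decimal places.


Shape: hemisphere (half of a sphere)
Radius r = 11 cm
Formula: V = (1/2) * (4/3) * pi * r^3 = (2/3) * pi * r^3
r^3 = 1331
(2/3) * 1331 = 887.333333
V = 887.333333 * pi
V = 2787.64
2787.64 cm^3


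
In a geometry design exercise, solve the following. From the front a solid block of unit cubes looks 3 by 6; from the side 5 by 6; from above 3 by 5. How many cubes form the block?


Orthographic views of a solid rectangular block:
Front view 3 x 6 -> length = 3, height = 6
Side view 5 x 6 -> width = 5, height = 6 (consistent)
Top view 3 x 5 -> confirms length = 3, width = 5
The block is 3 x 5 x 6.
Total unit cubes = 3 * 5 * 6 = 90
90 unit cubes


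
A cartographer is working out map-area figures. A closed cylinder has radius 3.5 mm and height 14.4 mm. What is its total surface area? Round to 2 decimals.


Shape: closed cylinder
Radius r = 3.5 mm, Height h = 14.4 mm
Formula: SA = 2*pi*r^2 + 2*pi*r*h = 2*pi*r*(r + h)
r + h = 17.9
2 * r * (r + h) = 2 * 3.5 * 17.9 = 125.3
SA = 125.3 * pi
SA = 393.64
393.64 mm^2


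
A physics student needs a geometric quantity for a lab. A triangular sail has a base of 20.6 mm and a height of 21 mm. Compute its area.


Shape: triangle
Base b = 20.6 mm, Height h = 21 mm
Formula: A = (1/2) * b * h
A = 0.5 * 20.6 * 21
A = 0.5 * 432.6
A = 216.3
216.3 mm^2


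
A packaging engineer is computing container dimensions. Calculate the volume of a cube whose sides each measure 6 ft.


Shape: cube
Side s = 6 ft
Formula: V = s^3
V = 6 * 6 * 6
V = 36 * 6
V = 216
216 ft^3


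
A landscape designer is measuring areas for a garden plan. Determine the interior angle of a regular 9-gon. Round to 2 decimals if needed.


Shape: regular nonagon (9 sides)
Formula: interior angle = (n - 2) * 180 / n
(n - 2) = 7
(n - 2) * 180 = 1260
angle = 1260 / 9
angle = 140
140 degrees


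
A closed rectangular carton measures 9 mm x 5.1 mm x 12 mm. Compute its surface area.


Shape: rectangular prism
l = 9 mm, w = 5.1 mm, h = 12 mm
Formula: SA = 2(lw + lh + wh)
lw = 45.9, lh = 108, wh = 61.2
lw + lh + wh = 215.1
SA = 2 * 215.1
SA = 430.2
430.2 mm^2


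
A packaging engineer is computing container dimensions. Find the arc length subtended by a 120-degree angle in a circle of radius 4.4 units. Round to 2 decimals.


Shape: circular arc
Radius r = 4.4 units, Angle = 120 degrees
Formula: L = (angle/360) * 2 * pi * r
2 * pi * r = 8.8 * pi
L = (120/360) * 8.8 * pi
L = 2.933333 * pi
L = 9.22
9.22 units


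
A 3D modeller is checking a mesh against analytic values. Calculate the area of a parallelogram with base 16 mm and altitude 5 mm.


Shape: parallelogram
Base b = 16 mm, Height h = 5 mm
Formula: A = b * h
A = 16 * 5
A = 80
80 mm^2


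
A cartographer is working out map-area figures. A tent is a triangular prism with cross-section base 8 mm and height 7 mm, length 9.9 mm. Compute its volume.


Shape: triangular prism
Triangle base = 8 mm, triangle height = 7 mm, prism length L = 9.9 mm
Formula: V = (1/2 * b * h_tri) * L
Cross-section area = 0.5 * 8 * 7 = 28
V = 28 * 9.9
V = 277.2
277.2 mm^3


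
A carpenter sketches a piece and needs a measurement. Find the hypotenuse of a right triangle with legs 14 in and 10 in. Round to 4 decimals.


Shape: right triangle
Legs a = 14 in, b = 10 in
Formula: c = sqrt(a^2 + b^2)
a^2 = 196, b^2 = 100
a^2 + b^2 = 296
c = sqrt(296)
c = 17.2047
17.2047 in


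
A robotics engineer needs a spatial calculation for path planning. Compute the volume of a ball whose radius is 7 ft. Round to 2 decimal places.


Shape: sphere
Radius r = 7 ft
Formula: V = (4/3) * pi * r^3
r^3 = 343
(4/3) * 343 = 457.333333
V = 457.333333 * pi
V = 1436.76
1436.76 ft^3


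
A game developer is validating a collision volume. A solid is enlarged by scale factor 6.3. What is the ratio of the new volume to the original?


Linear scale factor k = 6.3
Rule: under a linear scaling by k, volumes scale by k^3.
k^3 = 6.3 * 6.3 * 6.3
k^3 = 39.69 * 6.3
k^3 = 250.047
Volume scales by a factor of 250.047.
250.047 (dimensionless)


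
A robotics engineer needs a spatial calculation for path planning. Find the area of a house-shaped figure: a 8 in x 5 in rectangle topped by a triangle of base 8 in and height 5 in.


Composite shape: rectangle + triangle
Rectangle area = 8 * 5 = 40
Triangle area = 0.5 * 8 * 5 = 20
Total = 40 + 20
Total = 60
60 in^2


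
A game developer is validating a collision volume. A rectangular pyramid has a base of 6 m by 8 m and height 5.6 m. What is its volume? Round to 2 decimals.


Shape: rectangular pyramid
Base: 6 m x 8 m, Height h = 5.6 m
Formula: V = (1/3) * base_area * h
base_area = 6 * 8 = 48
base_area * h = 48 * 5.6 = 268.8
V = 268.8 / 3
V = 89.6
89.6 m^3


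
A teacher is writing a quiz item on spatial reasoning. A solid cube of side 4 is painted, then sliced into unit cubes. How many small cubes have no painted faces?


Large cube: 4 x 4 x 4, cut into unit cubes.
n = 4, so n - 2 = 2
Unpainted cubes form the interior (n - 2)^3 block.
(n - 2)^3 = 2^3 = 8
8 unit cubes


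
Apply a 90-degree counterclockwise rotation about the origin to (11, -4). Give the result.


Transformation: rotation about the origin
Original point: (11, -4)
Rule for 90 deg counterclockwise: (x, y) -> (-y, x)
Apply: (11, -4) -> (4, 11)
(4, 11)


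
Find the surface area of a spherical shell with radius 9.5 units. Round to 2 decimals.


Shape: sphere
Radius r = 9.5 units
Formula: SA = 4 * pi * r^2
r^2 = 90.25
SA = 4 * pi * 90.25
SA = 361 * pi
SA = 1134.11
1134.11 units^2


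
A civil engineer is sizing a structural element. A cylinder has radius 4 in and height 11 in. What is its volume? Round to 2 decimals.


Shape: cylinder
Radius r = 4 in, Height h = 11 in
Formula: V = pi * r^2 * h
r^2 = 16
V = pi * 16 * 11
V = 176 * pi
V = 552.92
552.92 in^3


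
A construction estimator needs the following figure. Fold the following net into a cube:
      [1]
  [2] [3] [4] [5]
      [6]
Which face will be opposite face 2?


Net: cross layout. Take square 3 as the base (bottom).
Fold the four squares in the horizontal row up around 3: 2 -> left, 4 -> right, 5 wraps to the top.
Fold 1 and 6 up from 3: 1 -> back, 6 -> front.
Opposite pairs are therefore: (1, 6), (2, 4), (3, 5).
Face 2 is opposite face 4.
face 4


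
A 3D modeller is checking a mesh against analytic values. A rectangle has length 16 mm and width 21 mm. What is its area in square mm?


Shape: rectangle
Length l = 16 mm, Width w = 21 mm
Formula: A = l * w
A = 16 * 21
A = 336
336 mm^2


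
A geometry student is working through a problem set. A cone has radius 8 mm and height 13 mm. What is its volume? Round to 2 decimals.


Shape: cone
Radius r = 8 mm, Height h = 13 mm
Formula: V = (1/3) * pi * r^2 * h
r^2 = 64
pi * r^2 * h = pi * 64 * 13 = 832 * pi
V = 832 * pi / 3
V = 871.27
871.27 mm^3


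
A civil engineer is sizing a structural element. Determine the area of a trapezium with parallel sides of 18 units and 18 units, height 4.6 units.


Shape: trapezoid
Parallel sides a = 18 units, b = 18 units; Height h = 4.6 units
Formula: A = (a + b) * h / 2
a + b = 18 + 18 = 36
A = 36 * 4.6 / 2
A = 165.6 / 2
A = 82.8
82.8 units^2


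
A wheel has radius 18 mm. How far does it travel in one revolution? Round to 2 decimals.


Shape: circle
Radius r = 18 mm
Formula: C = 2 * pi * r
C = 2 * pi * 18
C = 36 * pi
C = 113.1
113.1 mm


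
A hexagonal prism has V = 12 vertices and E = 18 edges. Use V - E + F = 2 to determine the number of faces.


Polyhedron: hexagonal prism
Euler's formula for convex polyhedra: V - E + F = 2
Given: V = 12 vertices and E = 18 edges
Solve for F:
F = 2 + E - V = 2 + 18 - 12 = 8
8 faces


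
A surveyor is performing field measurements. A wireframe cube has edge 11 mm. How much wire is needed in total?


Shape: cube
Side s = 11 mm
A cube has 12 edges, all equal.
Formula: total edge length = 12 * s
Total = 12 * 11
Total = 132
132 mm


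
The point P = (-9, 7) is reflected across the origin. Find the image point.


Transformation: reflection
Original point: (-9, 7)
Rule for reflection through the origin: (x, y) -> (-x, -y)
Apply: (-9, 7) -> (9, -7)
(9, -7)


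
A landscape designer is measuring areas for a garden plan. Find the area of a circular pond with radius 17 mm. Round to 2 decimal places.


Shape: circle
Radius r = 17 mm
Formula: A = pi * r^2
r^2 = 17^2 = 289
A = pi * 289
A = 907.92
907.92 mm^2


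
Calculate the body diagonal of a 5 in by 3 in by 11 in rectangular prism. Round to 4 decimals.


Shape: rectangular box (space diagonal)
l = 5 in, w = 3 in, h = 11 in
Visualize: the diagonal of the base, then a right triangle with that diagonal and the height.
Formula: d = sqrt(l^2 + w^2 + h^2)
l^2 + w^2 + h^2 = 25 + 9 + 121 = 155
d = sqrt(155)
d = 12.4499
12.4499 in


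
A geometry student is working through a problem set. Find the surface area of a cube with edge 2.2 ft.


Shape: cube
Side s = 2.2 ft
A cube has 6 square faces.
Formula: SA = 6 * s^2
s^2 = 4.84
SA = 6 * 4.84
SA = 29.04
29.04 ft^2


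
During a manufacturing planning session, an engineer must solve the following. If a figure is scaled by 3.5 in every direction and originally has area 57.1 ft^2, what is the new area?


Linear scale factor k = 3.5
Original area = 57.1 ft^2
Rule: under a linear scaling by k, areas scale by k^2.
k^2 = 3.5^2 = 12.25
New area = 57.1 * 12.25
New area = 699.475
699.475 ft^2


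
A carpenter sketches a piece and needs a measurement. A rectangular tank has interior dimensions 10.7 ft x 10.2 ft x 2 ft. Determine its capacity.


Shape: rectangular prism
l = 10.7 ft, w = 10.2 ft, h = 2 ft
Formula: V = l * w * h
V = 10.7 * 10.2 * 2
V = 109.14 * 2
V = 218.28
218.28 ft^3


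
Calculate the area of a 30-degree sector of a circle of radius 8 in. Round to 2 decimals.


Shape: circular sector
Radius r = 8 in, Angle = 30 degrees
Formula: A = (angle/360) * pi * r^2
r^2 = 64
Fraction of circle = 30/360
A = (30/360) * pi * 64
A = 5.333333 * pi
A = 16.76
16.76 in^2


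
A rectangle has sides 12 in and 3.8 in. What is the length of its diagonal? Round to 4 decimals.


Shape: rectangle (diagonal via Pythagoras)
Sides: 12 in and 3.8 in
Formula: d = sqrt(l^2 + w^2)
l^2 = 144, w^2 = 14.44
l^2 + w^2 = 158.44
d = sqrt(158.44)
d = 12.5873
12.5873 in


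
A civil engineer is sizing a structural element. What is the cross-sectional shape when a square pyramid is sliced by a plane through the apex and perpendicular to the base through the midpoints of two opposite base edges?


Solid: square pyramid
Cutting plane: through the apex and perpendicular to the base through the midpoints of two opposite base edges
Visualize the intersection of the plane with the solid's surface.
The boundary of the cut region is a isosceles triangle.
isosceles triangle


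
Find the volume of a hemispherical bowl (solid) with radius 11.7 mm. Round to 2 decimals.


Shape: hemisphere (half of a sphere)
Radius r = 11.7 mm
Formula: V = (1/2) * (4/3) * pi * r^3 = (2/3) * pi * r^3
r^3 = 1601.613
(2/3) * 1601.613 = 1067.742
V = 1067.742 * pi
V = 3354.41
3354.41 mm^3


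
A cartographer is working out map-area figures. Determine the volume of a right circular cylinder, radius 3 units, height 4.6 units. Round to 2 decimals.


Shape: cylinder
Radius r = 3 units, Height h = 4.6 units
Formula: V = pi * r^2 * h
r^2 = 9
V = pi * 9 * 4.6
V = 41.4 * pi
V = 130.06
130.06 units^3


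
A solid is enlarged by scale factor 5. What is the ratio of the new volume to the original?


Linear scale factor k = 5
Rule: under a linear scaling by k, volumes scale by k^3.
k^3 = 5 * 5 * 5
k^3 = 25 * 5
k^3 = 125
Volume scales by a factor of 125.
125 (dimensionless)


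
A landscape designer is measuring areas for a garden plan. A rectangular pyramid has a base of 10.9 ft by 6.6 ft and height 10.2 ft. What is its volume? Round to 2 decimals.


Shape: rectangular pyramid
Base: 10.9 ft x 6.6 ft, Height h = 10.2 ft
Formula: V = (1/3) * base_area * h
base_area = 10.9 * 6.6 = 71.94
base_area * h = 71.94 * 10.2 = 733.788
V = 733.788 / 3
V = 244.6
244.6 ft^3


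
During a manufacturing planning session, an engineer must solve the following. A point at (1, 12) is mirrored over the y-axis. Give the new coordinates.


Transformation: reflection
Original point: (1, 12)
Rule for reflection over the y-axis: (x, y) -> (-x, y)
Apply: (1, 12) -> (-1, 12)
(-1, 12)


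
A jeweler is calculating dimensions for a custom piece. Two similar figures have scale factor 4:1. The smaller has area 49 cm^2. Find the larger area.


Linear scale factor k = 4
Original area = 49 cm^2
Rule: under a linear scaling by k, areas scale by k^2.
k^2 = 4^2 = 16
New area = 49 * 16
New area = 784
784 cm^2


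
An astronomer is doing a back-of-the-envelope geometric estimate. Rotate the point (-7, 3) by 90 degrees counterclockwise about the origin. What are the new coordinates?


Transformation: rotation about the origin
Original point: (-7, 3)
Rule for 90 deg counterclockwise: (x, y) -> (-y, x)
Apply: (-7, 3) -> (-3, -7)
(-3, -7)


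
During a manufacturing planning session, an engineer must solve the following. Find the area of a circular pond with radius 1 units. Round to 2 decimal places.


Shape: circle
Radius r = 1 units
Formula: A = pi * r^2
r^2 = 1^2 = 1
A = pi * 1
A = 3.14
3.14 units^2


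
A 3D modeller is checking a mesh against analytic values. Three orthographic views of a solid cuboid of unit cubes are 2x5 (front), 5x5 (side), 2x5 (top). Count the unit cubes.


Orthographic views of a solid rectangular block:
Front view 2 x 5 -> length = 2, height = 5
Side view 5 x 5 -> width = 5, height = 5 (consistent)
Top view 2 x 5 -> confirms length = 2, width = 5
The block is 2 x 5 x 5.
Total unit cubes = 2 * 5 * 5 = 50
50 unit cubes


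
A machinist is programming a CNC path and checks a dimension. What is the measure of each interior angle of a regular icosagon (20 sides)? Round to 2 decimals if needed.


Shape: regular icosagon (20 sides)
Formula: interior angle = (n - 2) * 180 / n
(n - 2) = 18
(n - 2) * 180 = 3240
angle = 3240 / 20
angle = 162
162 degrees


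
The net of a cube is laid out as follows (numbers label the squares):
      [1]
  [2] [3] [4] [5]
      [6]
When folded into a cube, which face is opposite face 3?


Net: cross layout. Take square 3 as the base (bottom).
Fold the four squares in the horizontal row up around 3: 2 -> left, 4 -> right, 5 wraps to the top.
Fold 1 and 6 up from 3: 1 -> back, 6 -> front.
Opposite pairs are therefore: (1, 6), (2, 4), (3, 5).
Face 3 is opposite face 5.
face 5


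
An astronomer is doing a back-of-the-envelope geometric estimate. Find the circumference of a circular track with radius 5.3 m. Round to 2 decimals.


Shape: circle
Radius r = 5.3 m
Formula: C = 2 * pi * r
C = 2 * pi * 5.3
C = 10.6 * pi
C = 33.3
33.3 m


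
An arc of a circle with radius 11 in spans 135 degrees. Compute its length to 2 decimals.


Shape: circular arc
Radius r = 11 in, Angle = 135 degrees
Formula: L = (angle/360) * 2 * pi * r
2 * pi * r = 22 * pi
L = (135/360) * 22 * pi
L = 8.25 * pi
L = 25.92
25.92 in


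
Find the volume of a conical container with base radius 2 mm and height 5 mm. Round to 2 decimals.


Shape: cone
Radius r = 2 mm, Height h = 5 mm
Formula: V = (1/3) * pi * r^2 * h
r^2 = 4
pi * r^2 * h = pi * 4 * 5 = 20 * pi
V = 20 * pi / 3
V = 20.94
20.94 mm^3


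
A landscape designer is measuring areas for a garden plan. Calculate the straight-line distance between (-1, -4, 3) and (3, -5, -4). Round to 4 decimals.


3D distance between two points
P1 = (-1, -4, 3), P2 = (3, -5, -4)
Formula: d = sqrt((x2-x1)^2 + (y2-y1)^2 + (z2-z1)^2)
dx = 3 - -1 = 4
dy = -5 - -4 = -1
dz = -4 - 3 = -7
dx^2 + dy^2 + dz^2 = 16 + 1 + 49 = 66
d = sqrt(66)
d = 8.124
8.124 units


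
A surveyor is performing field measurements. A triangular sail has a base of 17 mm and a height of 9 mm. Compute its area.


Shape: triangle
Base b = 17 mm, Height h = 9 mm
Formula: A = (1/2) * b * h
A = 0.5 * 17 * 9
A = 0.5 * 153
A = 76.5
76.5 mm^2


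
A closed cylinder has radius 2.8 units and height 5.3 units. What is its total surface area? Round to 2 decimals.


Shape: closed cylinder
Radius r = 2.8 units, Height h = 5.3 units
Formula: SA = 2*pi*r^2 + 2*pi*r*h = 2*pi*r*(r + h)
r + h = 8.1
2 * r * (r + h) = 2 * 2.8 * 8.1 = 45.36
SA = 45.36 * pi
SA = 142.5
142.5 units^2


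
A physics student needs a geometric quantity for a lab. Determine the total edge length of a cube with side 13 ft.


Shape: cube
Side s = 13 ft
A cube has 12 edges, all equal.
Formula: total edge length = 12 * s
Total = 12 * 13
Total = 156
156 ft


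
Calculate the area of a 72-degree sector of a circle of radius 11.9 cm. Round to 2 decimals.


Shape: circular sector
Radius r = 11.9 cm, Angle = 72 degrees
Formula: A = (angle/360) * pi * r^2
r^2 = 141.61
Fraction of circle = 72/360
A = (72/360) * pi * 141.61
A = 28.322 * pi
A = 88.98
88.98 cm^2


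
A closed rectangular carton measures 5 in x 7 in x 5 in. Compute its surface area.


Shape: rectangular prism
l = 5 in, w = 7 in, h = 5 in
Formula: SA = 2(lw + lh + wh)
lw = 35, lh = 25, wh = 35
lw + lh + wh = 95
SA = 2 * 95
SA = 190
190 in^2


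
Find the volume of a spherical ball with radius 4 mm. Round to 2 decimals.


Shape: sphere
Radius r = 4 mm
Formula: V = (4/3) * pi * r^3
r^3 = 64
(4/3) * 64 = 85.333333
V = 85.333333 * pi
V = 268.08
268.08 mm^3


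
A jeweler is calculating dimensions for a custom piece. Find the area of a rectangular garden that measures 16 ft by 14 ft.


Shape: rectangle
Length l = 16 ft, Width w = 14 ft
Formula: A = l * w
A = 16 * 14
A = 224
224 ft^2


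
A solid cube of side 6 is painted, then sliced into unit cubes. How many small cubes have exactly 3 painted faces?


Large cube: 6 x 6 x 6, cut into unit cubes.
Cubes with 3 painted faces are at the corners. A cube always has 8 corners.
Count = 8
8 unit cubes


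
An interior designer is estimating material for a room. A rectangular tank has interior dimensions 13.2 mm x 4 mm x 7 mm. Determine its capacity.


Shape: rectangular prism
l = 13.2 mm, w = 4 mm, h = 7 mm
Formula: V = l * w * h
V = 13.2 * 4 * 7
V = 52.8 * 7
V = 369.6
369.6 mm^3


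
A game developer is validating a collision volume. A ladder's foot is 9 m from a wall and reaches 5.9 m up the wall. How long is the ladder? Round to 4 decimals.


Shape: right triangle
Legs a = 9 m, b = 5.9 m
Formula: c = sqrt(a^2 + b^2)
a^2 = 81, b^2 = 34.81
a^2 + b^2 = 115.81
c = sqrt(115.81)
c = 10.7615
10.7615 m


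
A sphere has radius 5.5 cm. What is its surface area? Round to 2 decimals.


Shape: sphere
Radius r = 5.5 cm
Formula: SA = 4 * pi * r^2
r^2 = 30.25
SA = 4 * pi * 30.25
SA = 121 * pi
SA = 380.13
380.13 cm^2


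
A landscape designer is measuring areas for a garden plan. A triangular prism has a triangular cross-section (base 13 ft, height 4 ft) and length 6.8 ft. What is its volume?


Shape: triangular prism
Triangle base = 13 ft, triangle height = 4 ft, prism length L = 6.8 ft
Formula: V = (1/2 * b * h_tri) * L
Cross-section area = 0.5 * 13 * 4 = 26
V = 26 * 6.8
V = 176.8
176.8 ft^3


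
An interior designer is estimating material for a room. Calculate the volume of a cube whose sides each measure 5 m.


Shape: cube
Side s = 5 m
Formula: V = s^3
V = 5 * 5 * 5
V = 25 * 5
V = 125
125 m^3


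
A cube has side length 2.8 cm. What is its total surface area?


Shape: cube
Side s = 2.8 cm
A cube has 6 square faces.
Formula: SA = 6 * s^2
s^2 = 7.84
SA = 6 * 7.84
SA = 47.04
47.04 cm^2


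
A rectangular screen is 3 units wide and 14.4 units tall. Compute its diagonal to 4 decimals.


Shape: rectangle (diagonal via Pythagoras)
Sides: 3 units and 14.4 units
Formula: d = sqrt(l^2 + w^2)
l^2 = 9, w^2 = 207.36
l^2 + w^2 = 216.36
d = sqrt(216.36)
d = 14.7092
14.7092 units


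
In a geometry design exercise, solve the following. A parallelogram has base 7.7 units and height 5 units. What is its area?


Shape: parallelogram
Base b = 7.7 units, Height h = 5 units
Formula: A = b * h
A = 7.7 * 5
A = 38.5
38.5 units^2


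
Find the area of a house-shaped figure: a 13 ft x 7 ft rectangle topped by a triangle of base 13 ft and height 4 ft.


Composite shape: rectangle + triangle
Rectangle area = 13 * 7 = 91
Triangle area = 0.5 * 13 * 4 = 26
Total = 91 + 26
Total = 117
117 ft^2


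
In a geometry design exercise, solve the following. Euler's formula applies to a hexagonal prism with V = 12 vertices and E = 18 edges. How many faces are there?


Polyhedron: hexagonal prism
Euler's formula for convex polyhedra: V - E + F = 2
Given: V = 12 vertices and E = 18 edges
Solve for F:
F = 2 + E - V = 2 + 18 - 12 = 8
8 faces


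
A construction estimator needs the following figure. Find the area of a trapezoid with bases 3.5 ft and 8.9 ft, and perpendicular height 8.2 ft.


Shape: trapezoid
Parallel sides a = 3.5 ft, b = 8.9 ft; Height h = 8.2 ft
Formula: A = (a + b) * h / 2
a + b = 3.5 + 8.9 = 12.4
A = 12.4 * 8.2 / 2
A = 101.68 / 2
A = 50.84
50.84 ft^2


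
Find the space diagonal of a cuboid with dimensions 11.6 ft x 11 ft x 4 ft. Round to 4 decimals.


Shape: rectangular box (space diagonal)
l = 11.6 ft, w = 11 ft, h = 4 ft
Visualize: the diagonal of the base, then a right triangle with that diagonal and the height.
Formula: d = sqrt(l^2 + w^2 + h^2)
l^2 + w^2 + h^2 = 134.56 + 121 + 16 = 271.56
d = sqrt(271.56)
d = 16.4791
16.4791 ft


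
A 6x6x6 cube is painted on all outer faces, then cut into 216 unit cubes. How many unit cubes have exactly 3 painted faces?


Large cube: 6 x 6 x 6, cut into unit cubes.
Cubes with 3 painted faces are at the corners. A cube always has 8 corners.
Count = 8
8 unit cubes


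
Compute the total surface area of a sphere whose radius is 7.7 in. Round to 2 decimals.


Shape: sphere
Radius r = 7.7 in
Formula: SA = 4 * pi * r^2
r^2 = 59.29
SA = 4 * pi * 59.29
SA = 237.16 * pi
SA = 745.06
745.06 in^2


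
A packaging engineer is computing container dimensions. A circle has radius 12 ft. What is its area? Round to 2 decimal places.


Shape: circle
Radius r = 12 ft
Formula: A = pi * r^2
r^2 = 12^2 = 144
A = pi * 144
A = 452.39
452.39 ft^2


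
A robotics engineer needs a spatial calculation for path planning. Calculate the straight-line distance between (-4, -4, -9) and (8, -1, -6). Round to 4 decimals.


3D distance between two points
P1 = (-4, -4, -9), P2 = (8, -1, -6)
Formula: d = sqrt((x2-x1)^2 + (y2-y1)^2 + (z2-z1)^2)
dx = 8 - -4 = 12
dy = -1 - -4 = 3
dz = -6 - -9 = 3
dx^2 + dy^2 + dz^2 = 144 + 9 + 9 = 162
d = sqrt(162)
d = 12.7279
12.7279 units


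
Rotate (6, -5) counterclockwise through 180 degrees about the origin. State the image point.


Transformation: rotation about the origin
Original point: (6, -5)
Rule for 180 deg: (x, y) -> (-x, -y)
Apply: (6, -5) -> (-6, 5)
(-6, 5)
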